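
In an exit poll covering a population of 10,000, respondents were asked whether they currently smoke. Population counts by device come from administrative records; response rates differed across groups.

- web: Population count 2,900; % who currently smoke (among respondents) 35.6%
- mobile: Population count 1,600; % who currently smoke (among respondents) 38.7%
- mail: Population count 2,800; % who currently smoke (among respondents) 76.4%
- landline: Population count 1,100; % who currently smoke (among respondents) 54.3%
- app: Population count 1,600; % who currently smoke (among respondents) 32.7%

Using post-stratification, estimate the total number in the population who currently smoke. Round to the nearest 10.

4,910

Each cell contributes its population count × the respondent rate:
  web: 2,900 × 35.6% = 1032.4
  mobile: 1,600 × 38.7% = 619.2
  mail: 2,800 × 76.4% = 2139.2
  landline: 1,100 × 54.3% = 597.3
  app: 1,600 × 32.7% = 523.2
Estimated total = 4911.3 → 4,910.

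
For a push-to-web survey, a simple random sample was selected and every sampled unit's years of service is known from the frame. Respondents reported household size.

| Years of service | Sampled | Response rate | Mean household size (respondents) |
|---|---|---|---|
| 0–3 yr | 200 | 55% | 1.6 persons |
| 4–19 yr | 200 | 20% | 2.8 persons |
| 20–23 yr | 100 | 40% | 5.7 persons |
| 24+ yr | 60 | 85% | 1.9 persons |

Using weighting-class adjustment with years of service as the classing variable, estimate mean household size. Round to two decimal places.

2.79

Each respondent's weight = sampled/responded in their class; summing within a class gives n_sampled, so:
  0–3 yr: 200 × 1.6 = 320
  4–19 yr: 200 × 2.8 = 560
  20–23 yr: 100 × 5.7 = 570
  24+ yr: 60 × 1.9 = 114
Adjusted estimate = 1564 / 560 = 2.79286 → 2.79.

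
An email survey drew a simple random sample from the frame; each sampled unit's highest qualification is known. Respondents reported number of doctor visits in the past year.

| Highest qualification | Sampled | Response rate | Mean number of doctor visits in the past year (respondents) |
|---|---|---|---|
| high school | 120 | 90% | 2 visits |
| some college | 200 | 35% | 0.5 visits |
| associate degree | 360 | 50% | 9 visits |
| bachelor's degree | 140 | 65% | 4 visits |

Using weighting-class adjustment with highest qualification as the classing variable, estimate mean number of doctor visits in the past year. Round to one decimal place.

Weighting each respondent by the inverse class response rate inflates each class back to its sampled size, so the class weight is n_sampled:
  high school: 120 × 2 = 240
  some college: 200 × 0.5 = 100
  associate degree: 360 × 9 = 3240
  bachelor's degree: 140 × 4 = 560
Adjusted estimate = 4140 / 820 = 5.04878 → 5.0.

5.0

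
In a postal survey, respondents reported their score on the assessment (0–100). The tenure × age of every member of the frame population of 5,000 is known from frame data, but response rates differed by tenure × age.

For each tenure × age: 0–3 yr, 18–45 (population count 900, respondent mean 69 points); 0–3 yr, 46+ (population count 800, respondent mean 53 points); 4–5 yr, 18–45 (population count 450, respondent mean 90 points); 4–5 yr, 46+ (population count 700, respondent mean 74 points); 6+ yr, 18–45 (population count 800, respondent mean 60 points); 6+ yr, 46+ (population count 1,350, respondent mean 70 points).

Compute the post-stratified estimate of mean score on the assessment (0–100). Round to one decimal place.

67.9

Weight each group's respondent value by its population share:
  0–3 yr, 18–45: (900/5,000) × 69 = 12.42
  0–3 yr, 46+: (800/5,000) × 53 = 8.48
  4–5 yr, 18–45: (450/5,000) × 90 = 8.1
  4–5 yr, 46+: (700/5,000) × 74 = 10.36
  6+ yr, 18–45: (800/5,000) × 60 = 9.6
  6+ yr, 46+: (1,350/5,000) × 70 = 18.9
Post-stratified estimate = 67.86 → 67.9.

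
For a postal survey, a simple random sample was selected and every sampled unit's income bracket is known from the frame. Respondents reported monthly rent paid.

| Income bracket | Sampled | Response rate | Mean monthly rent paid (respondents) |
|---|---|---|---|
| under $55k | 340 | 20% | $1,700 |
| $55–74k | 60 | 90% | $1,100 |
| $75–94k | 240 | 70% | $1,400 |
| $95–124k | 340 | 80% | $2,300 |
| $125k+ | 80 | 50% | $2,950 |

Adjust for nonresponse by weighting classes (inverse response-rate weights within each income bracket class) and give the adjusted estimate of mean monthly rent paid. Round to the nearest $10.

$1,880

With weight = n_sampled/n_responded per class, the weighted class total is n_sampled:
  under $55k: 340 × 1700 = 578,000
  $55–74k: 60 × 1100 = 66,000
  $75–94k: 240 × 1400 = 336,000
  $95–124k: 340 × 2300 = 782,000
  $125k+: 80 × 2950 = 236,000
Adjusted estimate = 1,998,000 / 1,060 = 1884.91 → $1,880.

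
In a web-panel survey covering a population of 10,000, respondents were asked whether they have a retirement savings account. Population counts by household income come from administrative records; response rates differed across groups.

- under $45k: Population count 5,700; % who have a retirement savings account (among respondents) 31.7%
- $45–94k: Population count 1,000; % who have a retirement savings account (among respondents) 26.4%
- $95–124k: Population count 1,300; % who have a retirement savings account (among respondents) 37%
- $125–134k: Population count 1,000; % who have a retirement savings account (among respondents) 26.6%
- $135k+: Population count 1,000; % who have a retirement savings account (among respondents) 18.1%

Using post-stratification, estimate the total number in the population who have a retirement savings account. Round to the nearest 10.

Estimated count per cell = population count × respondent percentage:
  under $45k: 5,700 × 31.7% = 1806.9
  $45–94k: 1,000 × 26.4% = 264
  $95–124k: 1,300 × 37% = 481
  $125–134k: 1,000 × 26.6% = 266
  $135k+: 1,000 × 18.1% = 181
Estimated total = 2998.9 → 3,000.

3,000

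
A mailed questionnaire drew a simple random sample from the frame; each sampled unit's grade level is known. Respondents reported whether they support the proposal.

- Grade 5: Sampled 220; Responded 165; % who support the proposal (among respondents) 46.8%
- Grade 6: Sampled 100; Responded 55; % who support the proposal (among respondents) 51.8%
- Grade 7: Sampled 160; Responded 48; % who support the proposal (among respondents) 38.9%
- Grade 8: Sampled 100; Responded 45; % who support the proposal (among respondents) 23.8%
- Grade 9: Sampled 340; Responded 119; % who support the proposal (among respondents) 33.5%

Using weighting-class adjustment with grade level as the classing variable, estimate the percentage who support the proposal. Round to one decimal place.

38.6%

Class response rates: Grade 5 165/220 = 75%, Grade 6 55/100 = 55%, Grade 7 48/160 = 30%, Grade 8 45/100 = 45%, Grade 9 119/340 = 35%.
Inverse-response-rate weighting restores each class to its sampled count, so class totals weight by n_sampled:
  Grade 5: 220 × 46.8 = 10,296
  Grade 6: 100 × 51.8 = 5180
  Grade 7: 160 × 38.9 = 6224
  Grade 8: 100 × 23.8 = 2380
  Grade 9: 340 × 33.5 = 11,390
Adjusted estimate = 35,470 / 920 = 38.5543 → 38.6%.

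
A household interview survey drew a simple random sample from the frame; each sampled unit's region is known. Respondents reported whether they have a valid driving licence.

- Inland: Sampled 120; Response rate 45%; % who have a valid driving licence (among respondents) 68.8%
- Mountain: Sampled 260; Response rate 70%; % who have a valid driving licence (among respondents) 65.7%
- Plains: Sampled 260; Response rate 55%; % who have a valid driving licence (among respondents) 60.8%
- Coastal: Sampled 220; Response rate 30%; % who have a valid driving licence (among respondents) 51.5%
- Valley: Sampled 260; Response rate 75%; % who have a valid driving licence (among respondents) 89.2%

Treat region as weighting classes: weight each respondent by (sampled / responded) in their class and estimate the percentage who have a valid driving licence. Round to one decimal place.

67.6%

Inverse-response-rate weighting restores each class to its sampled count, so class totals weight by n_sampled:
  Inland: 120 × 68.8 = 8256
  Mountain: 260 × 65.7 = 17,082
  Plains: 260 × 60.8 = 15,808
  Coastal: 220 × 51.5 = 11,330
  Valley: 260 × 89.2 = 23,192
Adjusted estimate = 75,668 / 1,120 = 67.5607 → 67.6%.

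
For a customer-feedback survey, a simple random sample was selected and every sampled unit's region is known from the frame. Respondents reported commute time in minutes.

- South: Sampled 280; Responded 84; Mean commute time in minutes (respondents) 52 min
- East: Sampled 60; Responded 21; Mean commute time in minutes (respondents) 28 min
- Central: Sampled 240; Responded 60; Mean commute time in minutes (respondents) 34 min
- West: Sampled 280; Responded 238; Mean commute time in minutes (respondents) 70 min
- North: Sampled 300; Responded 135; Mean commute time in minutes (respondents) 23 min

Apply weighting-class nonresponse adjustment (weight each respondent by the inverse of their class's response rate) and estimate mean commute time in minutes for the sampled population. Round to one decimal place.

Class response rates: South 84/280 = 30%, East 21/60 = 35%, Central 60/240 = 25%, West 238/280 = 85%, North 135/300 = 45%.
Inverse-response-rate weighting restores each class to its sampled count, so class totals weight by n_sampled:
  South: 280 × 52 = 14,560
  East: 60 × 28 = 1680
  Central: 240 × 34 = 8160
  West: 280 × 70 = 19,600
  North: 300 × 23 = 6900
Adjusted estimate = 50,900 / 1,160 = 43.8793 → 43.9.

43.9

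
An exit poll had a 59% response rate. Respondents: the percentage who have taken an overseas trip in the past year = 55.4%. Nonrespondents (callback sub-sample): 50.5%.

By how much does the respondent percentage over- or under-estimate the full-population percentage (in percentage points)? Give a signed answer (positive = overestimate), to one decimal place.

+2.0 percentage points

Nonresponse fraction = 1 − 0.59 = 0.41.
Bias = (nonresponse fraction) × (respondent percentage − nonrespondent percentage)
     = 0.41 × (55.4 − 50.5) = 0.41 × 4.9 = 2.009.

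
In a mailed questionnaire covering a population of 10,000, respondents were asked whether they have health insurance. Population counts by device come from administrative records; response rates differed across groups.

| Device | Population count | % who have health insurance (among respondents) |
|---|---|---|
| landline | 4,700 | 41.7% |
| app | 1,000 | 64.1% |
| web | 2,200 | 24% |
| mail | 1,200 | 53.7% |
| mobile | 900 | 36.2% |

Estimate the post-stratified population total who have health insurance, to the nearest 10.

4,100

Apply each group's respondent rate to its population count:
  landline: 4,700 × 41.7% = 1959.9
  app: 1,000 × 64.1% = 641
  web: 2,200 × 24% = 528
  mail: 1,200 × 53.7% = 644.4
  mobile: 900 × 36.2% = 325.8
Estimated total = 4099.1 → 4,100.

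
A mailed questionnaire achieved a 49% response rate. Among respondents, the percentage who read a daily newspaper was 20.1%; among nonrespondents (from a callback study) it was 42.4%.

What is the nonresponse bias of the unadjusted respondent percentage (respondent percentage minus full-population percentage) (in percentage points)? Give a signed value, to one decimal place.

Nonresponse fraction = 1 − 0.49 = 0.51.
Bias = (nonresponse fraction) × (respondent percentage − nonrespondent percentage)
     = 0.51 × (20.1 − 42.4) = 0.51 × -22.3 = -11.373.

-11.4 percentage points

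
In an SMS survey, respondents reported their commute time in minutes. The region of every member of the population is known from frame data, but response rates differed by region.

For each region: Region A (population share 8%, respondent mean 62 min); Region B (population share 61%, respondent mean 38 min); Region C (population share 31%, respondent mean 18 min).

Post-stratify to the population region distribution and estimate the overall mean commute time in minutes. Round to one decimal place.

Each cell contributes population-share × respondent value:
  Region A: 0.08 × 62 = 4.96
  Region B: 0.61 × 38 = 23.18
  Region C: 0.31 × 18 = 5.58
Post-stratified estimate = 33.72 → 33.7.

33.7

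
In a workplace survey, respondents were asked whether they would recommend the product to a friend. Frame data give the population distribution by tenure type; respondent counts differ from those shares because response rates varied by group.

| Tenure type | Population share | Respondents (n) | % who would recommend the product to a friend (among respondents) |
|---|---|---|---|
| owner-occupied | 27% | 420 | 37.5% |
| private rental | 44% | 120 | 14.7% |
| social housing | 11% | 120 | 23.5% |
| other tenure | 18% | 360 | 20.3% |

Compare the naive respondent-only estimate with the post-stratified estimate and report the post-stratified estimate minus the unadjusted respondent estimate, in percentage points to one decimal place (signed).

Without adjustment, the pooled respondent share is:
  (420/1020)×37.5 + (120/1020)×14.7 + (120/1020)×23.5 + (360/1020)×20.3 = 27.1%
Post-stratifying to population shares instead:
  0.27×37.5 + 0.44×14.7 + 0.11×23.5 + 0.18×20.3 = 22.832%
Difference = 22.832 − 27.1 = -4.268 pp.

-4.3 percentage points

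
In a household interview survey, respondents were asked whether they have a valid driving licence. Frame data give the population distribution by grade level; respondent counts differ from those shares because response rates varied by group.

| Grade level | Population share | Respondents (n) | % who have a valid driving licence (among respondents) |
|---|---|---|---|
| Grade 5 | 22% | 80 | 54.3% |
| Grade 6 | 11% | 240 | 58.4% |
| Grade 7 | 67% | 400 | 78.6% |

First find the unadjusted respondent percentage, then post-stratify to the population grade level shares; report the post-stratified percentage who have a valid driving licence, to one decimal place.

Naive respondent-only estimate (weights = respondent counts):
  (80/720)×54.3 + (240/720)×58.4 + (400/720)×78.6 = 69.1667%
Post-stratifying to population shares instead:
  0.22×54.3 + 0.11×58.4 + 0.67×78.6 = 71.032%

71.0%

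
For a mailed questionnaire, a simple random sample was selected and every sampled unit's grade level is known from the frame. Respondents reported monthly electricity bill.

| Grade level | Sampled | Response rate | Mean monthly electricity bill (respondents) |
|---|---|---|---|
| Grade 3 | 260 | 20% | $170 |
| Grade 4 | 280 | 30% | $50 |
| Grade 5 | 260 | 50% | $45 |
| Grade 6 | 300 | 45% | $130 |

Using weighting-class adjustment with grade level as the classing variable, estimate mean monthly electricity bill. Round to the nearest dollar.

Each respondent's weight = sampled/responded in their class; summing within a class gives n_sampled, so:
  Grade 3: 260 × 170 = 44,200
  Grade 4: 280 × 50 = 14,000
  Grade 5: 260 × 45 = 11,700
  Grade 6: 300 × 130 = 39,000
Adjusted estimate = 108,900 / 1,100 = 99 → $99.

$99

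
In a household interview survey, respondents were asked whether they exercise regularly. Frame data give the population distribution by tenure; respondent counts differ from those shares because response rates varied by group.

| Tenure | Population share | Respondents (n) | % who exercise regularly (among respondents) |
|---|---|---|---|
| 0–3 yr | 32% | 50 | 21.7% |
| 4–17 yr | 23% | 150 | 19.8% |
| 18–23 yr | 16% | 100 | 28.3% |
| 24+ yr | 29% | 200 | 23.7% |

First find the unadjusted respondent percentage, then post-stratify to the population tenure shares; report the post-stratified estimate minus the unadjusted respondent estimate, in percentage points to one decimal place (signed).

Naive respondent-only estimate (weights = respondent counts):
  (50/500)×21.7 + (150/500)×19.8 + (100/500)×28.3 + (200/500)×23.7 = 23.25%
Post-stratified estimate weights by population shares:
  0.32×21.7 + 0.23×19.8 + 0.16×28.3 + 0.29×23.7 = 22.899%
Difference = 22.899 − 23.25 = -0.351 pp.

-0.4 percentage points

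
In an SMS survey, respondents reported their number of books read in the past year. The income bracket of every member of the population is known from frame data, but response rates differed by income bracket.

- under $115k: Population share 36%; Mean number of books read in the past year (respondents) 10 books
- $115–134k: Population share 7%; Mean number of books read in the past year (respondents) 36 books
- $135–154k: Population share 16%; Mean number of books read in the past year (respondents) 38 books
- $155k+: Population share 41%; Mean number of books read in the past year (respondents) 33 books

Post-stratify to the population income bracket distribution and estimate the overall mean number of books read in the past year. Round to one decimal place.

Weight each group's respondent value by its population share:
  under $115k: 0.36 × 10 = 3.6
  $115–134k: 0.07 × 36 = 2.52
  $135–154k: 0.16 × 38 = 6.08
  $155k+: 0.41 × 33 = 13.53
Post-stratified estimate = 25.73 → 25.7.

25.7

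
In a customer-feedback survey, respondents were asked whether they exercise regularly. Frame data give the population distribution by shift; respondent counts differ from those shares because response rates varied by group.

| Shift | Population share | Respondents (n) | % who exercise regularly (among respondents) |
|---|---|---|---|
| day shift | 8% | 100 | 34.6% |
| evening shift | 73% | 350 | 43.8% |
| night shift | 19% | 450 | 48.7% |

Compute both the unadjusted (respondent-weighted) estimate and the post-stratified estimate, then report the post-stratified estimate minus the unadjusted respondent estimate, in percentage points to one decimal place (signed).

Naive respondent-only estimate (weights = respondent counts):
  (100/900)×34.6 + (350/900)×43.8 + (450/900)×48.7 = 45.2278%
Post-stratified estimate weights by population shares:
  0.08×34.6 + 0.73×43.8 + 0.19×48.7 = 43.995%
Difference = 43.995 − 45.2278 = -1.2328 pp.

-1.2 percentage points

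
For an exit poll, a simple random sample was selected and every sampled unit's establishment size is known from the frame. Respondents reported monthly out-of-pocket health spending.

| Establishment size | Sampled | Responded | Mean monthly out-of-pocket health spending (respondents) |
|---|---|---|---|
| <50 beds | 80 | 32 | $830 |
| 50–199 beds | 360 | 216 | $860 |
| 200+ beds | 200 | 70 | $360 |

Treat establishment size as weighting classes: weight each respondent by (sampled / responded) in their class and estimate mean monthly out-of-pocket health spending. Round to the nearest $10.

$700

Class response rates: <50 beds 32/80 = 40%, 50–199 beds 216/360 = 60%, 200+ beds 70/200 = 35%.
With weight = n_sampled/n_responded per class, the weighted class total is n_sampled:
  <50 beds: 80 × 830 = 66,400
  50–199 beds: 360 × 860 = 309,600
  200+ beds: 200 × 360 = 72,000
Adjusted estimate = 448,000 / 640 = 700 → $700.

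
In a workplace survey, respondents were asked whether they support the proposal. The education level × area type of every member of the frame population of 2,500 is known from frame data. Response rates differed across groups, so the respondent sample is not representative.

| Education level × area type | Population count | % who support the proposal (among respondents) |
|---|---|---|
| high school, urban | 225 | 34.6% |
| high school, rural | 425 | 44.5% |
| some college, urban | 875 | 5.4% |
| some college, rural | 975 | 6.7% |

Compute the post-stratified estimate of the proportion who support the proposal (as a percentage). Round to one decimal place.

Post-stratification weights by population share, not respondent share:
  high school, urban: (225/2,500) × 34.6 = 3.114
  high school, rural: (425/2,500) × 44.5 = 7.565
  some college, urban: (875/2,500) × 5.4 = 1.89
  some college, rural: (975/2,500) × 6.7 = 2.613
Post-stratified estimate = 15.182 → 15.2%.

15.2%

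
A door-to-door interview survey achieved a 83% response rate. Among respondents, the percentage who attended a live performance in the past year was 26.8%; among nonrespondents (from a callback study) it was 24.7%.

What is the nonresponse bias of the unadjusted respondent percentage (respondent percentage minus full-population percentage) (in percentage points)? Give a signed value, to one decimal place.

+0.4 percentage points

Nonresponse fraction = 1 − 0.83 = 0.17.
Bias = (nonresponse fraction) × (respondent percentage − nonrespondent percentage)
     = 0.17 × (26.8 − 24.7) = 0.17 × 2.1 = 0.357.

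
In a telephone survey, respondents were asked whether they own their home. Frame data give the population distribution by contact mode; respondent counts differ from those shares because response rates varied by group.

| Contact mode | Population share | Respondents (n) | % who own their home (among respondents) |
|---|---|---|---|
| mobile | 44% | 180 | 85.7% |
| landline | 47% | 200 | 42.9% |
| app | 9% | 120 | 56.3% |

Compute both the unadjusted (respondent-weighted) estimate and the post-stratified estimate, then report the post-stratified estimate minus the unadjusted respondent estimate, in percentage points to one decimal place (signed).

Unadjusted (pooled respondent) estimate weights by respondent counts:
  (180/500)×85.7 + (200/500)×42.9 + (120/500)×56.3 = 61.524%
Post-stratifying to population shares instead:
  0.44×85.7 + 0.47×42.9 + 0.09×56.3 = 62.938%
Difference = 62.938 − 61.524 = 1.414 pp.

+1.4 percentage points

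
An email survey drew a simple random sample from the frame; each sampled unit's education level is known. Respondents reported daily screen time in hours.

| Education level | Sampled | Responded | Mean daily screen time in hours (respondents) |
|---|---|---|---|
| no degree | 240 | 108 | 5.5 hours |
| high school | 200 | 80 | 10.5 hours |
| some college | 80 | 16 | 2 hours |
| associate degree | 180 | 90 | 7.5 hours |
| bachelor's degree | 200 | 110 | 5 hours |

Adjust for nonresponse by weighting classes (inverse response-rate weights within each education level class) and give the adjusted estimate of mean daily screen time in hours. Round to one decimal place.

Class response rates: no degree 108/240 = 45%, high school 80/200 = 40%, some college 16/80 = 20%, associate degree 90/180 = 50%, bachelor's degree 110/200 = 55%.
Each respondent's weight = sampled/responded in their class; summing within a class gives n_sampled, so:
  no degree: 240 × 5.5 = 1320
  high school: 200 × 10.5 = 2100
  some college: 80 × 2 = 160
  associate degree: 180 × 7.5 = 1350
  bachelor's degree: 200 × 5 = 1000
Adjusted estimate = 5930 / 900 = 6.58889 → 6.6.

6.6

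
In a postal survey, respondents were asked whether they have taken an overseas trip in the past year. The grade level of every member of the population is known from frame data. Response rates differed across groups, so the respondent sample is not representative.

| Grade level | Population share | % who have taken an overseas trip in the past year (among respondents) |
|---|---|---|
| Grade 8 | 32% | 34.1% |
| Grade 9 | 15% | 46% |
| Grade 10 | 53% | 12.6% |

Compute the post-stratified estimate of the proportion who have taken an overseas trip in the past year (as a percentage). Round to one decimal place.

24.5%

Weight each group's respondent value by its population share:
  Grade 8: 0.32 × 34.1 = 10.912
  Grade 9: 0.15 × 46 = 6.9
  Grade 10: 0.53 × 12.6 = 6.678
Post-stratified estimate = 24.49 → 24.5%.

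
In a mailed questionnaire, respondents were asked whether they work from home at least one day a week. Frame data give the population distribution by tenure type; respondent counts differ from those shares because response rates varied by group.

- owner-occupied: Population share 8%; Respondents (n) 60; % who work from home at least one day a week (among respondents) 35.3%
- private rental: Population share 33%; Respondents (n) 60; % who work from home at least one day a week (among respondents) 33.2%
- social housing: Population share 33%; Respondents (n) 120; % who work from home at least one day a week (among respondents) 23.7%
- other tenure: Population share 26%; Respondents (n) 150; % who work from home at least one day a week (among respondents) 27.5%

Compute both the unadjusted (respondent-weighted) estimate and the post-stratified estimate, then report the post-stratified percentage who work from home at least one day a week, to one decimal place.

28.8%

Unadjusted (pooled respondent) estimate weights by respondent counts:
  (60/390)×35.3 + (60/390)×33.2 + (120/390)×23.7 + (150/390)×27.5 = 28.4077%
Post-stratified estimate weights by population shares:
  0.08×35.3 + 0.33×33.2 + 0.33×23.7 + 0.26×27.5 = 28.751%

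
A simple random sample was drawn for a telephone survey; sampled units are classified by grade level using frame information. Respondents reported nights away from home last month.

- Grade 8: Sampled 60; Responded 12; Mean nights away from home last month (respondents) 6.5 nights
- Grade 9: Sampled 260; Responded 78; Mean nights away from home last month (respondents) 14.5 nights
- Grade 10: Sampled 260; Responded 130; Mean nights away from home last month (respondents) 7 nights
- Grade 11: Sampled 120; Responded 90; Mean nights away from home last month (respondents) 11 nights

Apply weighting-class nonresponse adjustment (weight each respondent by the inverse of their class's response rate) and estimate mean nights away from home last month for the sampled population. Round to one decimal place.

10.4

Class response rates: Grade 8 12/60 = 20%, Grade 9 78/260 = 30%, Grade 10 130/260 = 50%, Grade 11 90/120 = 75%.
Inverse-response-rate weighting restores each class to its sampled count, so class totals weight by n_sampled:
  Grade 8: 60 × 6.5 = 390
  Grade 9: 260 × 14.5 = 3770
  Grade 10: 260 × 7 = 1820
  Grade 11: 120 × 11 = 1320
Adjusted estimate = 7300 / 700 = 10.4286 → 10.4.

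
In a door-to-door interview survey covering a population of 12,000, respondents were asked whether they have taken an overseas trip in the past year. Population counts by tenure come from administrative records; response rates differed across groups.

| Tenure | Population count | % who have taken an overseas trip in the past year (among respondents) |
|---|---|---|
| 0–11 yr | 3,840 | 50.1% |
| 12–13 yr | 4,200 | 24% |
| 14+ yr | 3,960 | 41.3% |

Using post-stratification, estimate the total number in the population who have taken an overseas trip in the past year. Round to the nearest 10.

4,570

Apply each group's respondent rate to its population count:
  0–11 yr: 3,840 × 50.1% = 1923.84
  12–13 yr: 4,200 × 24% = 1008
  14+ yr: 3,960 × 41.3% = 1635.48
Estimated total = 4567.32 → 4,570.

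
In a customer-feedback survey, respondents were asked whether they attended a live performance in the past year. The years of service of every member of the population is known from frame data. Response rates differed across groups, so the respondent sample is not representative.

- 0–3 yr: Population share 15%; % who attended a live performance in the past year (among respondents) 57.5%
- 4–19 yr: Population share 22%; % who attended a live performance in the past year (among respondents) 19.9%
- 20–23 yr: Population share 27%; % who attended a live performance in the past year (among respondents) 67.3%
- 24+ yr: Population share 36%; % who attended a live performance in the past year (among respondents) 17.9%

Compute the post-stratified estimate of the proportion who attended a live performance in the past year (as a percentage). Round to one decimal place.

37.6%

Post-stratification weights by population share, not respondent share:
  0–3 yr: 0.15 × 57.5 = 8.625
  4–19 yr: 0.22 × 19.9 = 4.378
  20–23 yr: 0.27 × 67.3 = 18.171
  24+ yr: 0.36 × 17.9 = 6.444
Post-stratified estimate = 37.618 → 37.6%.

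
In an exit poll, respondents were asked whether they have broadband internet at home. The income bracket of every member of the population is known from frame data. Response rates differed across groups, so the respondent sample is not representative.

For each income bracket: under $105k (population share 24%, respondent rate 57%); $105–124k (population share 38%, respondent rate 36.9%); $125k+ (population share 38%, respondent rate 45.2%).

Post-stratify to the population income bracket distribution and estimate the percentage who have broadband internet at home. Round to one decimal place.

44.9%

Each cell contributes population-share × respondent value:
  under $105k: 0.24 × 57 = 13.68
  $105–124k: 0.38 × 36.9 = 14.022
  $125k+: 0.38 × 45.2 = 17.176
Post-stratified estimate = 44.878 → 44.9%.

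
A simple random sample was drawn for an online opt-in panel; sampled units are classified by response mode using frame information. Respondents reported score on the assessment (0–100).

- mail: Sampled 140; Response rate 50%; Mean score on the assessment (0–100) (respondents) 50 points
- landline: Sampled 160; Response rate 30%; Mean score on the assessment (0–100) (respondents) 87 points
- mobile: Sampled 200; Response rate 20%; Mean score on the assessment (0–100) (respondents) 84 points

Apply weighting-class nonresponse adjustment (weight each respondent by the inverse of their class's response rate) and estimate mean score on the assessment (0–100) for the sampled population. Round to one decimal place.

75.4

Each respondent's weight = sampled/responded in their class; summing within a class gives n_sampled, so:
  mail: 140 × 50 = 7000
  landline: 160 × 87 = 13,920
  mobile: 200 × 84 = 16,800
Adjusted estimate = 37,720 / 500 = 75.44 → 75.4.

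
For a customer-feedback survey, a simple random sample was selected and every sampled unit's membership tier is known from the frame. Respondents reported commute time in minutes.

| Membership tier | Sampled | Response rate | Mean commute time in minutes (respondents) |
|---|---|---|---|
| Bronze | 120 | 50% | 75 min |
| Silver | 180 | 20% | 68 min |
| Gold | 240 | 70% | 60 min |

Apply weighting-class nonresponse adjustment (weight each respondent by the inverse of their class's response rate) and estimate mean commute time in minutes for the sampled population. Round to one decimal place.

With weight = n_sampled/n_responded per class, the weighted class total is n_sampled:
  Bronze: 120 × 75 = 9000
  Silver: 180 × 68 = 12,240
  Gold: 240 × 60 = 14,400
Adjusted estimate = 35,640 / 540 = 66 → 66.0.

66.0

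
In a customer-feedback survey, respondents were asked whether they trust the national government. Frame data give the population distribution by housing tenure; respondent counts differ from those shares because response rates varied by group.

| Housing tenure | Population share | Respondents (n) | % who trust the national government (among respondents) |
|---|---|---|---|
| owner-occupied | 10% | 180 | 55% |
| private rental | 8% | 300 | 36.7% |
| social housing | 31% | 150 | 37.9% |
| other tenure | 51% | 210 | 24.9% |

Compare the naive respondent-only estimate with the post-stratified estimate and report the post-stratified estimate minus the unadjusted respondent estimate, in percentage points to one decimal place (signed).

Naive respondent-only estimate (weights = respondent counts):
  (180/840)×55 + (300/840)×36.7 + (150/840)×37.9 + (210/840)×24.9 = 37.8857%
Post-stratified estimate weights by population shares:
  0.1×55 + 0.08×36.7 + 0.31×37.9 + 0.51×24.9 = 32.884%
Difference = 32.884 − 37.8857 = -5.0017 pp.

-5.0 percentage points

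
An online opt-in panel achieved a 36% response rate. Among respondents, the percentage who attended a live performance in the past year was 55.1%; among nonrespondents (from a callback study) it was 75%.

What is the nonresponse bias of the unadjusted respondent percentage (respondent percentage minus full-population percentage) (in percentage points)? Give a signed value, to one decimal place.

Nonresponse fraction = 1 − 0.36 = 0.64.
Bias = (nonresponse fraction) × (respondent percentage − nonrespondent percentage)
     = 0.64 × (55.1 − 75) = 0.64 × -19.9 = -12.736.

-12.7 percentage points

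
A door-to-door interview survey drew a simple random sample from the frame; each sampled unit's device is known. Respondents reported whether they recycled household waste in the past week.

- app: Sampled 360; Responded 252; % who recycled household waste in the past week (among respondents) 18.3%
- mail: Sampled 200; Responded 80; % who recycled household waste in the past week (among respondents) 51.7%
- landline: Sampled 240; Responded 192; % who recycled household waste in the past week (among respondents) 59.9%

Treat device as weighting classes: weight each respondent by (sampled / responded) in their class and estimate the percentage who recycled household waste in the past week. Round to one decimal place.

39.1%

Response rates by class: app 252/360 = 70%, mail 80/200 = 40%, landline 192/240 = 80%.
With weight = n_sampled/n_responded per class, the weighted class total is n_sampled:
  app: 360 × 18.3 = 6588
  mail: 200 × 51.7 = 10,340
  landline: 240 × 59.9 = 14,376
Adjusted estimate = 31,304 / 800 = 39.13 → 39.1%.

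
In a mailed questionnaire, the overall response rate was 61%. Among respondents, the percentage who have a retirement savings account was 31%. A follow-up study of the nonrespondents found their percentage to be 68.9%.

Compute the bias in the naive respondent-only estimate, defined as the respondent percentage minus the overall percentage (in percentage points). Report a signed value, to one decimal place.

Nonresponse fraction = 1 − 0.61 = 0.39.
Bias = (nonresponse fraction) × (respondent percentage − nonrespondent percentage)
     = 0.39 × (31 − 68.9) = 0.39 × -37.9 = -14.781.

-14.8 percentage points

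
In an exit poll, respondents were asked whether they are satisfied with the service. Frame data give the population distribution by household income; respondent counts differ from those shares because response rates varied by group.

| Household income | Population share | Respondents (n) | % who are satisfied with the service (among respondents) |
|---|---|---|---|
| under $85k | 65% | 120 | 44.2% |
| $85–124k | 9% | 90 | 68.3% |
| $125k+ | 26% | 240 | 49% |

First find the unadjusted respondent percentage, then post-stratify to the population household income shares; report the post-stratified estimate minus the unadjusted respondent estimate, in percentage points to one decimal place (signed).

-4.0 percentage points

Without adjustment, the pooled respondent share is:
  (120/450)×44.2 + (90/450)×68.3 + (240/450)×49 = 51.58%
Reweighting by population household income shares:
  0.65×44.2 + 0.09×68.3 + 0.26×49 = 47.617%
Difference = 47.617 − 51.58 = -3.963 pp.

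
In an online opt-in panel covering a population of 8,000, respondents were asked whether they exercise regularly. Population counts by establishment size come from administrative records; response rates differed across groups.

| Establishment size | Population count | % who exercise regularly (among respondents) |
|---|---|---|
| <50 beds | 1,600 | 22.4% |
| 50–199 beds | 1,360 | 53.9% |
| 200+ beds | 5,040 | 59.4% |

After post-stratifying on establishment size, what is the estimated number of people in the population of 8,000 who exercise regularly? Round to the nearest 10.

Estimated count per cell = population count × respondent percentage:
  <50 beds: 1,600 × 22.4% = 358.4
  50–199 beds: 1,360 × 53.9% = 733.04
  200+ beds: 5,040 × 59.4% = 2993.76
Estimated total = 4085.2 → 4,090.

4,090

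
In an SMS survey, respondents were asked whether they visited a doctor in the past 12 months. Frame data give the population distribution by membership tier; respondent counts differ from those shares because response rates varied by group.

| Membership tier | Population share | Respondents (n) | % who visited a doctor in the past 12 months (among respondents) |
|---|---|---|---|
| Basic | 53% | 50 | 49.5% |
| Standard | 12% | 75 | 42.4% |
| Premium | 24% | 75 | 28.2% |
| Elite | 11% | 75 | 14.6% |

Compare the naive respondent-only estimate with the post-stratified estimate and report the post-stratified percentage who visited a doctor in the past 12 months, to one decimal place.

Naive respondent-only estimate (weights = respondent counts):
  (50/275)×49.5 + (75/275)×42.4 + (75/275)×28.2 + (75/275)×14.6 = 32.2364%
Post-stratifying to population shares instead:
  0.53×49.5 + 0.12×42.4 + 0.24×28.2 + 0.11×14.6 = 39.697%

39.7%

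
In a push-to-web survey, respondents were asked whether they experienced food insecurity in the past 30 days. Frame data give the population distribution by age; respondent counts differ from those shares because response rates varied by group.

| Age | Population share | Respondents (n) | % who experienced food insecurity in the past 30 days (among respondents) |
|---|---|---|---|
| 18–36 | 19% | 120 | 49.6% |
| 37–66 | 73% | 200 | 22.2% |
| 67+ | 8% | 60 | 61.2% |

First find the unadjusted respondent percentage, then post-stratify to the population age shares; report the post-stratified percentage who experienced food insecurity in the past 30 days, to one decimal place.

Naive respondent-only estimate (weights = respondent counts):
  (120/380)×49.6 + (200/380)×22.2 + (60/380)×61.2 = 37.0105%
Reweighting by population age shares:
  0.19×49.6 + 0.73×22.2 + 0.08×61.2 = 30.526%

30.5%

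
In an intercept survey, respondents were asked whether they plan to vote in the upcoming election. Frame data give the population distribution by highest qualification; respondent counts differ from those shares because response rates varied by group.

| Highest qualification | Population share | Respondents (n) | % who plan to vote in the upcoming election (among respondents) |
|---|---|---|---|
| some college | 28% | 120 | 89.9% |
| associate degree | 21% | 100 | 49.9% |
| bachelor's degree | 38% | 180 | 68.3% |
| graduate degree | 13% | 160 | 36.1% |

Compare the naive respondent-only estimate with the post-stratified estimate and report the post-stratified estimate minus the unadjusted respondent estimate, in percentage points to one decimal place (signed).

+5.9 percentage points

Naive respondent-only estimate (weights = respondent counts):
  (120/560)×89.9 + (100/560)×49.9 + (180/560)×68.3 + (160/560)×36.1 = 60.4429%
Reweighting by population highest qualification shares:
  0.28×89.9 + 0.21×49.9 + 0.38×68.3 + 0.13×36.1 = 66.298%
Difference = 66.298 − 60.4429 = 5.8551 pp.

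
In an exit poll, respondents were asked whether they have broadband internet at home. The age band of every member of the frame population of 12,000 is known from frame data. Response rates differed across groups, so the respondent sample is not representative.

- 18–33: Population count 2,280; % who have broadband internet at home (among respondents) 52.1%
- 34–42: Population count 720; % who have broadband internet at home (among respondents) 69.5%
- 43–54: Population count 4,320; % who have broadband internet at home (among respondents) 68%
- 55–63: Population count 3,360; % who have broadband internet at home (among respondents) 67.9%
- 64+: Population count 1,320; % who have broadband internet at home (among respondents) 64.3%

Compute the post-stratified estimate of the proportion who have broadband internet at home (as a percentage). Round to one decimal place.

64.6%

Post-stratification weights by population share, not respondent share:
  18–33: (2,280/12,000) × 52.1 = 9.899
  34–42: (720/12,000) × 69.5 = 4.17
  43–54: (4,320/12,000) × 68 = 24.48
  55–63: (3,360/12,000) × 67.9 = 19.012
  64+: (1,320/12,000) × 64.3 = 7.073
Post-stratified estimate = 64.634 → 64.6%.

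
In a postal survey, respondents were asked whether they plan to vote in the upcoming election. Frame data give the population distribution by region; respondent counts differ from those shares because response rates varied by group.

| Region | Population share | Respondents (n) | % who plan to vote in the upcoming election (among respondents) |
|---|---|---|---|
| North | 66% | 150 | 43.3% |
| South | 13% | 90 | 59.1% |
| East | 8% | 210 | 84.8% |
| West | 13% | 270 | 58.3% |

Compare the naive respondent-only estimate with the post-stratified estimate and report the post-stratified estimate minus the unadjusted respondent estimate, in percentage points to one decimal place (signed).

Naive respondent-only estimate (weights = respondent counts):
  (150/720)×43.3 + (90/720)×59.1 + (210/720)×84.8 + (270/720)×58.3 = 63.0042%
Post-stratified estimate weights by population shares:
  0.66×43.3 + 0.13×59.1 + 0.08×84.8 + 0.13×58.3 = 50.624%
Difference = 50.624 − 63.0042 = -12.3802 pp.

-12.4 percentage points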